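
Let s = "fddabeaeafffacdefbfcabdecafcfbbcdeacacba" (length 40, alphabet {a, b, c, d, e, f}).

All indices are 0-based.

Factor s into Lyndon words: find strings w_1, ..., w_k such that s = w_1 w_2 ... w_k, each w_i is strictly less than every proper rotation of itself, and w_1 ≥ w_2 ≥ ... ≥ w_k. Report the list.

emit factor 1: 'f' (i=0, period=1)
emit factor 2: 'd' (i=1, period=1)
emit factor 3: 'd' (i=2, period=1)
emit factor 4: 'abeaeafffacdefbfc' (i=3, period=17)
emit factor 5: 'abdecafcfbbcdeacacb' (i=20, period=19)
emit factor 6: 'a' (i=39, period=1)

["f", "d", "d", "abeaeafffacdefbfc", "abdecafcfbbcdeacacb", "a"]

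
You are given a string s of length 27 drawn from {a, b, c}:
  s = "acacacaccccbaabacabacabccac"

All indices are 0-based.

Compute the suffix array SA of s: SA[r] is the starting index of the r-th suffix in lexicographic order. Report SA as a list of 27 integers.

sorted suffixes:
  #0 SA[0]=12  'aabacabacabccac'
  #1 SA[1]=13  'abacabacabccac'
  #2 SA[2]=17  'abacabccac'
  #3 SA[3]=21  'abccac'
  #4 SA[4]=25  'ac'
  #5 SA[5]=15  'acabacabccac'
  #6 SA[6]=19  'acabccac'
  #7 SA[7]=0  'acacacaccccbaabacabacabccac'
  #8 SA[8]=2  'acacaccccbaabacabacabccac'
  #9 SA[9]=4  'acaccccbaabacabacabccac'
  #10 SA[10]=6  'accccbaabacabacabccac'
  #11 SA[11]=11  'baabacabacabccac'
  #12 SA[12]=14  'bacabacabccac'
  #13 SA[13]=18  'bacabccac'
  #14 SA[14]=22  'bccac'
  #15 SA[15]=26  'c'
  #16 SA[16]=16  'cabacabccac'
  #17 SA[17]=20  'cabccac'
  #18 SA[18]=24  'cac'
  #19 SA[19]=1  'cacacaccccbaabacabacabccac'
  #20 SA[20]=3  'cacaccccbaabacabacabccac'
  #21 SA[21]=5  'caccccbaabacabacabccac'
  #22 SA[22]=10  'cbaabacabacabccac'
  #23 SA[23]=23  'ccac'
  #24 SA[24]=9  'ccbaabacabacabccac'
  #25 SA[25]=8  'cccbaabacabacabccac'
  #26 SA[26]=7  'ccccbaabacabacabccac'

[12, 13, 17, 21, 25, 15, 19, 0, 2, 4, 6, 11, 14, 18, 22, 26, 16, 20, 24, 1, 3, 5, 10, 23, 9, 8, 7]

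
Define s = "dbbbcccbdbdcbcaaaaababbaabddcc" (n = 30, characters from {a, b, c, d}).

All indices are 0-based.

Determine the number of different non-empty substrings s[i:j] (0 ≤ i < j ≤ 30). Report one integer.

rank | idx | suffix
   0 |  14 | aaaaababbaabddcc
   1 |  15 | aaaababbaabddcc
   2 |  16 | aaababbaabddcc
   3 |  17 | aababbaabddcc
   4 |  23 | aabddcc
   5 |  18 | ababbaabddcc
   6 |  20 | abbaabddcc
   7 |  24 | abddcc
   8 |  22 | baabddcc
   9 |  19 | babbaabddcc
  10 |  21 | bbaabddcc
  11 |   1 | bbbcccbdbdcbcaaaaababbaabddcc
  12 |   2 | bbcccbdbdcbcaaaaababbaabddcc
  13 |  12 | bcaaaaababbaabddcc
  14 |   3 | bcccbdbdcbcaaaaababbaabddcc
  15 |   7 | bdbdcbcaaaaababbaabddcc
  16 |   9 | bdcbcaaaaababbaabddcc
  17 |  25 | bddcc
  18 |  29 | c
  19 |  13 | caaaaababbaabddcc
  20 |  11 | cbcaaaaababbaabddcc
  21 |   6 | cbdbdcbcaaaaababbaabddcc
  22 |  28 | cc
  23 |   5 | ccbdbdcbcaaaaababbaabddcc
  24 |   4 | cccbdbdcbcaaaaababbaabddcc
  25 |   0 | dbbbcccbdbdcbcaaaaababbaabddcc
  26 |   8 | dbdcbcaaaaababbaabddcc
  27 |  10 | dcbcaaaaababbaabddcc
  28 |  27 | dcc
  29 |  26 | ddcc

SA = [14, 15, 16, 17, 23, 18, 20, 24, 22, 19, 21, 1, 2, 12, 3, 7, 9, 25, 29, 13, 11, 6, 28, 5, 4, 0, 8, 10, 27, 26]
i: (SA[i-1],SA[i]) lcp shared
  1: (14,15) 4 'aaaa'
  2: (15,16) 3 'aaa'
  3: (16,17) 2 'aa'
  4: (17,23) 3 'aab'
  5: (23,18) 1 'a'
  6: (18,20) 2 'ab'
  7: (20,24) 2 'ab'
  8: (24,22) 0 ''
  9: (22,19) 2 'ba'
  10: (19,21) 1 'b'
  11: (21,1) 2 'bb'
  12: (1,2) 2 'bb'
  13: (2,12) 1 'b'
  14: (12,3) 2 'bc'
  15: (3,7) 1 'b'
  16: (7,9) 2 'bd'
  17: (9,25) 2 'bd'
  18: (25,29) 0 ''
  19: (29,13) 1 'c'
  20: (13,11) 1 'c'
  21: (11,6) 2 'cb'
  22: (6,28) 1 'c'
  23: (28,5) 2 'cc'
  24: (5,4) 2 'cc'
  25: (4,0) 0 ''
  26: (0,8) 2 'db'
  27: (8,10) 1 'd'
  28: (10,27) 2 'dc'
  29: (27,26) 1 'd'

n(n+1)/2 = 30·31/2 = 465
Σ LCP = 0 + 4 + 3 + 2 + 3 + 1 + 2 + 2 + 0 + 2 + 1 + 2 + 2 + 1 + 2 + 1 + 2 + 2 + 0 + 1 + 1 + 2 + 1 + 2 + 2 + 0 + 2 + 1 + 2 + 1 = 47
distinct = 465 − 47 = 418

418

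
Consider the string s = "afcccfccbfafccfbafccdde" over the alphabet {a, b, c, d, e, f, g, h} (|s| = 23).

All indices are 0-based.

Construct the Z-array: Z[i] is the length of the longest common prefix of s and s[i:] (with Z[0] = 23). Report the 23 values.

[23, 0, 0, 0, 0, 0, 0, 0, 0, 0, 4, 0, 0, 0, 0, 0, 4, 0, 0, 0, 0, 0, 0]

Z[0]=23
i=1: fresh scan; Z[1]=0
i=2: fresh scan; Z[2]=0
i=3: fresh scan; Z[3]=0
i=4: fresh scan; Z[4]=0
i=5: fresh scan; Z[5]=0
i=6: fresh scan; Z[6]=0
i=7: fresh scan; Z[7]=0
i=8: fresh scan; Z[8]=0
i=9: fresh scan; Z[9]=0
i=10: fresh scan; Z[10]=4 grow→box=[10,14)
i=11: min(r-i=3, Z[1]=0)=0; Z[11]=0
i=12: min(r-i=2, Z[2]=0)=0; Z[12]=0
i=13: min(r-i=1, Z[3]=0)=0; Z[13]=0
i=14: fresh scan; Z[14]=0
i=15: fresh scan; Z[15]=0
i=16: fresh scan; Z[16]=4 grow→box=[16,20)
i=17: min(r-i=3, Z[1]=0)=0; Z[17]=0
i=18: min(r-i=2, Z[2]=0)=0; Z[18]=0
i=19: min(r-i=1, Z[3]=0)=0; Z[19]=0
i=20: fresh scan; Z[20]=0
i=21: fresh scan; Z[21]=0
i=22: fresh scan; Z[22]=0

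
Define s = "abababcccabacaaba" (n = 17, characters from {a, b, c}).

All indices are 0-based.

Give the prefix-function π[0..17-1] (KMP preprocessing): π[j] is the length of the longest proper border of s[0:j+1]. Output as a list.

[0, 0, 1, 2, 3, 4, 0, 0, 0, 1, 2, 3, 0, 1, 1, 2, 3]

π[0] = 0
j=1 s[j]='b': π[1]=0 (border '')
j=2 s[j]='a': π[2]=1 (border 'a')
j=3 s[j]='b': π[3]=2 (border 'ab')
j=4 s[j]='a': π[4]=3 (border 'aba')
j=5 s[j]='b': π[5]=4 (border 'abab')
j=6 s[j]='c': k: 4→2→0; π[6]=0 (border '')
j=7 s[j]='c': π[7]=0 (border '')
j=8 s[j]='c': π[8]=0 (border '')
j=9 s[j]='a': π[9]=1 (border 'a')
j=10 s[j]='b': π[10]=2 (border 'ab')
j=11 s[j]='a': π[11]=3 (border 'aba')
j=12 s[j]='c': k: 3→1→0; π[12]=0 (border '')
j=13 s[j]='a': π[13]=1 (border 'a')
j=14 s[j]='a': k: 1→0; π[14]=1 (border 'a')
j=15 s[j]='b': π[15]=2 (border 'ab')
j=16 s[j]='a': π[16]=3 (border 'aba')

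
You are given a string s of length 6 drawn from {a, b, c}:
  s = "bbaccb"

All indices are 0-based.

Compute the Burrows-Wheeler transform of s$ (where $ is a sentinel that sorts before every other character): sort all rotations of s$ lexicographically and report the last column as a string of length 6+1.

bbcb$ca

rank  rotation last
    0  $bbaccb  b
    1  accb$bb  b
    2  b$bbacc  c
    3  baccb$b  b
    4  bbaccb$  $
    5  cb$bbac  c
    6  ccb$bba  a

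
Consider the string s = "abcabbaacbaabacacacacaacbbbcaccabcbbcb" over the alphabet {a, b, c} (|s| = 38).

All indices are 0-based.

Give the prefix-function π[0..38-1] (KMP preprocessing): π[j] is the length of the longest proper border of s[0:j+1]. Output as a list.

π[0] = 0
j=1 s[j]='b': π[1]=0 (border '')
j=2 s[j]='c': π[2]=0 (border '')
j=3 s[j]='a': π[3]=1 (border 'a')
j=4 s[j]='b': π[4]=2 (border 'ab')
j=5 s[j]='b': k: 2→0; π[5]=0 (border '')
j=6 s[j]='a': π[6]=1 (border 'a')
j=7 s[j]='a': k: 1→0; π[7]=1 (border 'a')
j=8 s[j]='c': k: 1→0; π[8]=0 (border '')
j=9 s[j]='b': π[9]=0 (border '')
j=10 s[j]='a': π[10]=1 (border 'a')
j=11 s[j]='a': k: 1→0; π[11]=1 (border 'a')
j=12 s[j]='b': π[12]=2 (border 'ab')
j=13 s[j]='a': k: 2→0; π[13]=1 (border 'a')
j=14 s[j]='c': k: 1→0; π[14]=0 (border '')
j=15 s[j]='a': π[15]=1 (border 'a')
j=16 s[j]='c': k: 1→0; π[16]=0 (border '')
j=17 s[j]='a': π[17]=1 (border 'a')
j=18 s[j]='c': k: 1→0; π[18]=0 (border '')
j=19 s[j]='a': π[19]=1 (border 'a')
j=20 s[j]='c': k: 1→0; π[20]=0 (border '')
j=21 s[j]='a': π[21]=1 (border 'a')
j=22 s[j]='a': k: 1→0; π[22]=1 (border 'a')
j=23 s[j]='c': k: 1→0; π[23]=0 (border '')
j=24 s[j]='b': π[24]=0 (border '')
j=25 s[j]='b': π[25]=0 (border '')
j=26 s[j]='b': π[26]=0 (border '')
j=27 s[j]='c': π[27]=0 (border '')
j=28 s[j]='a': π[28]=1 (border 'a')
j=29 s[j]='c': k: 1→0; π[29]=0 (border '')
j=30 s[j]='c': π[30]=0 (border '')
j=31 s[j]='a': π[31]=1 (border 'a')
j=32 s[j]='b': π[32]=2 (border 'ab')
j=33 s[j]='c': π[33]=3 (border 'abc')
j=34 s[j]='b': k: 3→0; π[34]=0 (border '')
j=35 s[j]='b': π[35]=0 (border '')
j=36 s[j]='c': π[36]=0 (border '')
j=37 s[j]='b': π[37]=0 (border '')

[0, 0, 0, 1, 2, 0, 1, 1, 0, 0, 1, 1, 2, 1, 0, 1, 0, 1, 0, 1, 0, 1, 1, 0, 0, 0, 0, 0, 1, 0, 0, 1, 2, 3, 0, 0, 0, 0]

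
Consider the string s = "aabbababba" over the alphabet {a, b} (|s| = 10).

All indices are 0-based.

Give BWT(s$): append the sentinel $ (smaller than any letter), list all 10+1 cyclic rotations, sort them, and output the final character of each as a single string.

rank  rotation     last
    0  $aabbababba  a
    1  a$aabbababb  b
    2  aabbababba$  $
    3  ababba$aabb  b
    4  abba$aabbab  b
    5  abbababba$a  a
    6  ba$aabbabab  b
    7  bababba$aab  b
    8  babba$aabba  a
    9  bba$aabbaba  a
   10  bbababba$aa  a

ab$bbabbaaa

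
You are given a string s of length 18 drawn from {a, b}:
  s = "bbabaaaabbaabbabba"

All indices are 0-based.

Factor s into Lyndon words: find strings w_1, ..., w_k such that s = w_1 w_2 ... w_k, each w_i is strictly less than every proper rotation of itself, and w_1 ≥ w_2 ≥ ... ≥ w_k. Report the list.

emit factor 1: 'b' (i=0, period=1)
emit factor 2: 'b' (i=1, period=1)
emit factor 3: 'ab' (i=2, period=2)
emit factor 4: 'aaaabbaabbabb' (i=4, period=13)
emit factor 5: 'a' (i=17, period=1)

["b", "b", "ab", "aaaabbaabbabb", "a"]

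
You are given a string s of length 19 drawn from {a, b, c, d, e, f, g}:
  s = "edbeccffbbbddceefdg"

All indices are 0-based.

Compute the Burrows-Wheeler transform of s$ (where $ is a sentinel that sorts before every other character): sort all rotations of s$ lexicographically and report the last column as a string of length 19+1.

rank  rotation              last
    0  $edbeccffbbbddceefdg  g
    1  bbbddceefdg$edbeccff  f
    2  bbddceefdg$edbeccffb  b
    3  bddceefdg$edbeccffbb  b
    4  beccffbbbddceefdg$ed  d
    5  ccffbbbddceefdg$edbe  e
    6  ceefdg$edbeccffbbbdd  d
    7  cffbbbddceefdg$edbec  c
    8  dbeccffbbbddceefdg$e  e
    9  dceefdg$edbeccffbbbd  d
   10  ddceefdg$edbeccffbbb  b
   11  dg$edbeccffbbbddceef  f
   12  eccffbbbddceefdg$edb  b
   13  edbeccffbbbddceefdg$  $
   14  eefdg$edbeccffbbbddc  c
   15  efdg$edbeccffbbbddce  e
   16  fbbbddceefdg$edbeccf  f
   17  fdg$edbeccffbbbddcee  e
   18  ffbbbddceefdg$edbecc  c
   19  g$edbeccffbbbddceefd  d

gfbbdedcedbfb$cefecd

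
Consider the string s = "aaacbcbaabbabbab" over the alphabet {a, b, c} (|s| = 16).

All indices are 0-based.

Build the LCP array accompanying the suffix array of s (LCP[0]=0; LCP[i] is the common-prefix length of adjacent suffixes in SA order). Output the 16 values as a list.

[0, 2, 2, 1, 2, 5, 1, 0, 1, 2, 3, 1, 4, 1, 0, 2]

rank | idx | suffix
   0 |   0 | aaacbcbaabbabbab
   1 |   7 | aabbabbab
   2 |   1 | aacbcbaabbabbab
   3 |  14 | ab
   4 |  11 | abbab
   5 |   8 | abbabbab
   6 |   2 | acbcbaabbabbab
   7 |  15 | b
   8 |   6 | baabbabbab
   9 |  13 | bab
  10 |  10 | babbab
  11 |  12 | bbab
  12 |   9 | bbabbab
  13 |   4 | bcbaabbabbab
  14 |   5 | cbaabbabbab
  15 |   3 | cbcbaabbabbab

SA = [0, 7, 1, 14, 11, 8, 2, 15, 6, 13, 10, 12, 9, 4, 5, 3]
rank  pair      lcp
   1  s[0:],s[7:]  2  'aa'
   2  s[7:],s[1:]  2  'aa'
   3  s[1:],s[14:]  1  'a'
   4  s[14:],s[11:]  2  'ab'
   5  s[11:],s[8:]  5  'abbab'
   6  s[8:],s[2:]  1  'a'
   7  s[2:],s[15:]  0  ''
   8  s[15:],s[6:]  1  'b'
   9  s[6:],s[13:]  2  'ba'
  10  s[13:],s[10:]  3  'bab'
  11  s[10:],s[12:]  1  'b'
  12  s[12:],s[9:]  4  'bbab'
  13  s[9:],s[4:]  1  'b'
  14  s[4:],s[5:]  0  ''
  15  s[5:],s[3:]  2  'cb'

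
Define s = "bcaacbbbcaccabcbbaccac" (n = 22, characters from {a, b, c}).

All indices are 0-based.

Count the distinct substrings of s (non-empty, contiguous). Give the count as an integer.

rank→(start, suffix):
  0 → (2, 'aacbbbcaccabcbbaccac')
  1 → (12, 'abcbbaccac')
  2 → (20, 'ac')
  3 → (3, 'acbbbcaccabcbbaccac')
  4 → (9, 'accabcbbaccac')
  5 → (17, 'accac')
  6 → (16, 'baccac')
  7 → (15, 'bbaccac')
  8 → (5, 'bbbcaccabcbbaccac')
  9 → (6, 'bbcaccabcbbaccac')
  10 → (0, 'bcaacbbbcaccabcbbaccac')
  11 → (7, 'bcaccabcbbaccac')
  12 → (13, 'bcbbaccac')
  13 → (21, 'c')
  14 → (1, 'caacbbbcaccabcbbaccac')
  15 → (11, 'cabcbbaccac')
  16 → (19, 'cac')
  17 → (8, 'caccabcbbaccac')
  18 → (14, 'cbbaccac')
  19 → (4, 'cbbbcaccabcbbaccac')
  20 → (10, 'ccabcbbaccac')
  21 → (18, 'ccac')

SA = [2, 12, 20, 3, 9, 17, 16, 15, 5, 6, 0, 7, 13, 21, 1, 11, 19, 8, 14, 4, 10, 18]
rank  pair      lcp
   1  s[2:],s[12:]  1  'a'
   2  s[12:],s[20:]  1  'a'
   3  s[20:],s[3:]  2  'ac'
   4  s[3:],s[9:]  2  'ac'
   5  s[9:],s[17:]  4  'acca'
   6  s[17:],s[16:]  0  ''
   7  s[16:],s[15:]  1  'b'
   8  s[15:],s[5:]  2  'bb'
   9  s[5:],s[6:]  2  'bb'
  10  s[6:],s[0:]  1  'b'
  11  s[0:],s[7:]  3  'bca'
  12  s[7:],s[13:]  2  'bc'
  13  s[13:],s[21:]  0  ''
  14  s[21:],s[1:]  1  'c'
  15  s[1:],s[11:]  2  'ca'
  16  s[11:],s[19:]  2  'ca'
  17  s[19:],s[8:]  3  'cac'
  18  s[8:],s[14:]  1  'c'
  19  s[14:],s[4:]  3  'cbb'
  20  s[4:],s[10:]  1  'c'
  21  s[10:],s[18:]  3  'cca'

n(n+1)/2 = 22·23/2 = 253
Σ LCP = 0 + 1 + 1 + 2 + 2 + 4 + 0 + 1 + 2 + 2 + 1 + 3 + 2 + 0 + 1 + 2 + 2 + 3 + 1 + 3 + 1 + 3 = 37
distinct = 253 − 37 = 216

216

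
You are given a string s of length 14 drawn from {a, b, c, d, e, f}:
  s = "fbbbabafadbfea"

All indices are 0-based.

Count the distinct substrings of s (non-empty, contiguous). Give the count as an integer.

rank→(start, suffix):
  0 → (13, 'a')
  1 → (4, 'abafadbfea')
  2 → (8, 'adbfea')
  3 → (6, 'afadbfea')
  4 → (3, 'babafadbfea')
  5 → (5, 'bafadbfea')
  6 → (2, 'bbabafadbfea')
  7 → (1, 'bbbabafadbfea')
  8 → (10, 'bfea')
  9 → (9, 'dbfea')
  10 → (12, 'ea')
  11 → (7, 'fadbfea')
  12 → (0, 'fbbbabafadbfea')
  13 → (11, 'fea')

SA = [13, 4, 8, 6, 3, 5, 2, 1, 10, 9, 12, 7, 0, 11]
i: (SA[i-1],SA[i]) lcp shared
  1: (13,4) 1 'a'
  2: (4,8) 1 'a'
  3: (8,6) 1 'a'
  4: (6,3) 0 ''
  5: (3,5) 2 'ba'
  6: (5,2) 1 'b'
  7: (2,1) 2 'bb'
  8: (1,10) 1 'b'
  9: (10,9) 0 ''
  10: (9,12) 0 ''
  11: (12,7) 0 ''
  12: (7,0) 1 'f'
  13: (0,11) 1 'f'

n(n+1)/2 = 14·15/2 = 105
Σ LCP = 0 + 1 + 1 + 1 + 0 + 2 + 1 + 2 + 1 + 0 + 0 + 0 + 1 + 1 = 11
distinct = 105 − 11 = 94

94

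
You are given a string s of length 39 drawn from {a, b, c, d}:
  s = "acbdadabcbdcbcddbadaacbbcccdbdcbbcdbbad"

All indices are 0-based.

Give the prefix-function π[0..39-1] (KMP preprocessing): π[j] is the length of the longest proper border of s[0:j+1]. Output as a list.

π[0] = 0
j=1 s[j]='c': π[1]=0 (border '')
j=2 s[j]='b': π[2]=0 (border '')
j=3 s[j]='d': π[3]=0 (border '')
j=4 s[j]='a': π[4]=1 (border 'a')
j=5 s[j]='d': k: 1→0; π[5]=0 (border '')
j=6 s[j]='a': π[6]=1 (border 'a')
j=7 s[j]='b': k: 1→0; π[7]=0 (border '')
j=8 s[j]='c': π[8]=0 (border '')
j=9 s[j]='b': π[9]=0 (border '')
j=10 s[j]='d': π[10]=0 (border '')
j=11 s[j]='c': π[11]=0 (border '')
j=12 s[j]='b': π[12]=0 (border '')
j=13 s[j]='c': π[13]=0 (border '')
j=14 s[j]='d': π[14]=0 (border '')
j=15 s[j]='d': π[15]=0 (border '')
j=16 s[j]='b': π[16]=0 (border '')
j=17 s[j]='a': π[17]=1 (border 'a')
j=18 s[j]='d': k: 1→0; π[18]=0 (border '')
j=19 s[j]='a': π[19]=1 (border 'a')
j=20 s[j]='a': k: 1→0; π[20]=1 (border 'a')
j=21 s[j]='c': π[21]=2 (border 'ac')
j=22 s[j]='b': π[22]=3 (border 'acb')
j=23 s[j]='b': k: 3→0; π[23]=0 (border '')
j=24 s[j]='c': π[24]=0 (border '')
j=25 s[j]='c': π[25]=0 (border '')
j=26 s[j]='c': π[26]=0 (border '')
j=27 s[j]='d': π[27]=0 (border '')
j=28 s[j]='b': π[28]=0 (border '')
j=29 s[j]='d': π[29]=0 (border '')
j=30 s[j]='c': π[30]=0 (border '')
j=31 s[j]='b': π[31]=0 (border '')
j=32 s[j]='b': π[32]=0 (border '')
j=33 s[j]='c': π[33]=0 (border '')
j=34 s[j]='d': π[34]=0 (border '')
j=35 s[j]='b': π[35]=0 (border '')
j=36 s[j]='b': π[36]=0 (border '')
j=37 s[j]='a': π[37]=1 (border 'a')
j=38 s[j]='d': k: 1→0; π[38]=0 (border '')

[0, 0, 0, 0, 1, 0, 1, 0, 0, 0, 0, 0, 0, 0, 0, 0, 0, 1, 0, 1, 1, 2, 3, 0, 0, 0, 0, 0, 0, 0, 0, 0, 0, 0, 0, 0, 0, 1, 0]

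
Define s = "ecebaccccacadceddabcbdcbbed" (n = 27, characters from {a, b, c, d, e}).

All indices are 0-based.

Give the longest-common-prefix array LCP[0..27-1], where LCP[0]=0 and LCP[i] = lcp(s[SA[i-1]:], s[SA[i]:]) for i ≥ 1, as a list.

rank→(start, suffix):
  0 → (17, 'abcbdcbbed')
  1 → (9, 'acadceddabcbdcbbed')
  2 → (4, 'accccacadceddabcbdcbbed')
  3 → (11, 'adceddabcbdcbbed')
  4 → (3, 'baccccacadceddabcbdcbbed')
  5 → (23, 'bbed')
  6 → (18, 'bcbdcbbed')
  7 → (20, 'bdcbbed')
  8 → (24, 'bed')
  9 → (8, 'cacadceddabcbdcbbed')
  10 → (10, 'cadceddabcbdcbbed')
  11 → (22, 'cbbed')
  12 → (19, 'cbdcbbed')
  13 → (7, 'ccacadceddabcbdcbbed')
  14 → (6, 'cccacadceddabcbdcbbed')
  15 → (5, 'ccccacadceddabcbdcbbed')
  16 → (1, 'cebaccccacadceddabcbdcbbed')
  17 → (13, 'ceddabcbdcbbed')
  18 → (26, 'd')
  19 → (16, 'dabcbdcbbed')
  20 → (21, 'dcbbed')
  21 → (12, 'dceddabcbdcbbed')
  22 → (15, 'ddabcbdcbbed')
  23 → (2, 'ebaccccacadceddabcbdcbbed')
  24 → (0, 'ecebaccccacadceddabcbdcbbed')
  25 → (25, 'ed')
  26 → (14, 'eddabcbdcbbed')

SA = [17, 9, 4, 11, 3, 23, 18, 20, 24, 8, 10, 22, 19, 7, 6, 5, 1, 13, 26, 16, 21, 12, 15, 2, 0, 25, 14]
[i] adj suffixes → lcp
  [1] 17/9 → 1 ('a')
  [2] 9/4 → 2 ('ac')
  [3] 4/11 → 1 ('a')
  [4] 11/3 → 0 ('')
  [5] 3/23 → 1 ('b')
  [6] 23/18 → 1 ('b')
  [7] 18/20 → 1 ('b')
  [8] 20/24 → 1 ('b')
  [9] 24/8 → 0 ('')
  [10] 8/10 → 2 ('ca')
  [11] 10/22 → 1 ('c')
  [12] 22/19 → 2 ('cb')
  [13] 19/7 → 1 ('c')
  [14] 7/6 → 2 ('cc')
  [15] 6/5 → 3 ('ccc')
  [16] 5/1 → 1 ('c')
  [17] 1/13 → 2 ('ce')
  [18] 13/26 → 0 ('')
  [19] 26/16 → 1 ('d')
  [20] 16/21 → 1 ('d')
  [21] 21/12 → 2 ('dc')
  [22] 12/15 → 1 ('d')
  [23] 15/2 → 0 ('')
  [24] 2/0 → 1 ('e')
  [25] 0/25 → 1 ('e')
  [26] 25/14 → 2 ('ed')

[0, 1, 2, 1, 0, 1, 1, 1, 1, 0, 2, 1, 2, 1, 2, 3, 1, 2, 0, 1, 1, 2, 1, 0, 1, 1, 2]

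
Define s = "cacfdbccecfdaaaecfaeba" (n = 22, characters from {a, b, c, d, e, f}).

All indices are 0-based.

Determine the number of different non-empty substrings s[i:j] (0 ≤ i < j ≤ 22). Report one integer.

229

sorted suffixes:
  #0 SA[0]=21  'a'
  #1 SA[1]=12  'aaaecfaeba'
  #2 SA[2]=13  'aaecfaeba'
  #3 SA[3]=1  'acfdbccecfdaaaecfaeba'
  #4 SA[4]=18  'aeba'
  #5 SA[5]=14  'aecfaeba'
  #6 SA[6]=20  'ba'
  #7 SA[7]=5  'bccecfdaaaecfaeba'
  #8 SA[8]=0  'cacfdbccecfdaaaecfaeba'
  #9 SA[9]=6  'ccecfdaaaecfaeba'
  #10 SA[10]=7  'cecfdaaaecfaeba'
  #11 SA[11]=16  'cfaeba'
  #12 SA[12]=9  'cfdaaaecfaeba'
  #13 SA[13]=2  'cfdbccecfdaaaecfaeba'
  #14 SA[14]=11  'daaaecfaeba'
  #15 SA[15]=4  'dbccecfdaaaecfaeba'
  #16 SA[16]=19  'eba'
  #17 SA[17]=15  'ecfaeba'
  #18 SA[18]=8  'ecfdaaaecfaeba'
  #19 SA[19]=17  'faeba'
  #20 SA[20]=10  'fdaaaecfaeba'
  #21 SA[21]=3  'fdbccecfdaaaecfaeba'

SA = [21, 12, 13, 1, 18, 14, 20, 5, 0, 6, 7, 16, 9, 2, 11, 4, 19, 15, 8, 17, 10, 3]
i: (SA[i-1],SA[i]) lcp shared
  1: (21,12) 1 'a'
  2: (12,13) 2 'aa'
  3: (13,1) 1 'a'
  4: (1,18) 1 'a'
  5: (18,14) 2 'ae'
  6: (14,20) 0 ''
  7: (20,5) 1 'b'
  8: (5,0) 0 ''
  9: (0,6) 1 'c'
  10: (6,7) 1 'c'
  11: (7,16) 1 'c'
  12: (16,9) 2 'cf'
  13: (9,2) 3 'cfd'
  14: (2,11) 0 ''
  15: (11,4) 1 'd'
  16: (4,19) 0 ''
  17: (19,15) 1 'e'
  18: (15,8) 3 'ecf'
  19: (8,17) 0 ''
  20: (17,10) 1 'f'
  21: (10,3) 2 'fd'

n(n+1)/2 = 22·23/2 = 253
Σ LCP = 0 + 1 + 2 + 1 + 1 + 2 + 0 + 1 + 0 + 1 + 1 + 1 + 2 + 3 + 0 + 1 + 0 + 1 + 3 + 0 + 1 + 2 = 24
distinct = 253 − 24 = 229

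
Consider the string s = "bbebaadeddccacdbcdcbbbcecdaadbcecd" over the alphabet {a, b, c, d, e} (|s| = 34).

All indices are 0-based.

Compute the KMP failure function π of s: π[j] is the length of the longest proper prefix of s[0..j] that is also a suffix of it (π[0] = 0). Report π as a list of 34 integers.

π[0] = 0
j=1 s[j]='b': π[1]=1 (border 'b')
j=2 s[j]='e': k: 1→0; π[2]=0 (border '')
j=3 s[j]='b': π[3]=1 (border 'b')
j=4 s[j]='a': k: 1→0; π[4]=0 (border '')
j=5 s[j]='a': π[5]=0 (border '')
j=6 s[j]='d': π[6]=0 (border '')
j=7 s[j]='e': π[7]=0 (border '')
j=8 s[j]='d': π[8]=0 (border '')
j=9 s[j]='d': π[9]=0 (border '')
j=10 s[j]='c': π[10]=0 (border '')
j=11 s[j]='c': π[11]=0 (border '')
j=12 s[j]='a': π[12]=0 (border '')
j=13 s[j]='c': π[13]=0 (border '')
j=14 s[j]='d': π[14]=0 (border '')
j=15 s[j]='b': π[15]=1 (border 'b')
j=16 s[j]='c': k: 1→0; π[16]=0 (border '')
j=17 s[j]='d': π[17]=0 (border '')
j=18 s[j]='c': π[18]=0 (border '')
j=19 s[j]='b': π[19]=1 (border 'b')
j=20 s[j]='b': π[20]=2 (border 'bb')
j=21 s[j]='b': k: 2→1; π[21]=2 (border 'bb')
j=22 s[j]='c': k: 2→1→0; π[22]=0 (border '')
j=23 s[j]='e': π[23]=0 (border '')
j=24 s[j]='c': π[24]=0 (border '')
j=25 s[j]='d': π[25]=0 (border '')
j=26 s[j]='a': π[26]=0 (border '')
j=27 s[j]='a': π[27]=0 (border '')
j=28 s[j]='d': π[28]=0 (border '')
j=29 s[j]='b': π[29]=1 (border 'b')
j=30 s[j]='c': k: 1→0; π[30]=0 (border '')
j=31 s[j]='e': π[31]=0 (border '')
j=32 s[j]='c': π[32]=0 (border '')
j=33 s[j]='d': π[33]=0 (border '')

[0, 1, 0, 1, 0, 0, 0, 0, 0, 0, 0, 0, 0, 0, 0, 1, 0, 0, 0, 1, 2, 2, 0, 0, 0, 0, 0, 0, 0, 1, 0, 0, 0, 0]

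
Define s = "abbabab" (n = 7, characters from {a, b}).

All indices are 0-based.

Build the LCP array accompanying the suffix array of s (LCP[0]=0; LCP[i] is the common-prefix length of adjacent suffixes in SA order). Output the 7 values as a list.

sorted suffixes:
  #0 SA[0]=5  'ab'
  #1 SA[1]=3  'abab'
  #2 SA[2]=0  'abbabab'
  #3 SA[3]=6  'b'
  #4 SA[4]=4  'bab'
  #5 SA[5]=2  'babab'
  #6 SA[6]=1  'bbabab'

SA = [5, 3, 0, 6, 4, 2, 1]
rank  pair      lcp
   1  s[5:],s[3:]  2  'ab'
   2  s[3:],s[0:]  2  'ab'
   3  s[0:],s[6:]  0  ''
   4  s[6:],s[4:]  1  'b'
   5  s[4:],s[2:]  3  'bab'
   6  s[2:],s[1:]  1  'b'

[0, 2, 2, 0, 1, 3, 1]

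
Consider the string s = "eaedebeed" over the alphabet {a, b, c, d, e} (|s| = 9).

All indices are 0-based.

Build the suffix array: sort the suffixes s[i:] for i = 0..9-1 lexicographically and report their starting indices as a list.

[1, 5, 8, 3, 0, 4, 7, 2, 6]

rank→(start, suffix):
  0 → (1, 'aedebeed')
  1 → (5, 'beed')
  2 → (8, 'd')
  3 → (3, 'debeed')
  4 → (0, 'eaedebeed')
  5 → (4, 'ebeed')
  6 → (7, 'ed')
  7 → (2, 'edebeed')
  8 → (6, 'eed')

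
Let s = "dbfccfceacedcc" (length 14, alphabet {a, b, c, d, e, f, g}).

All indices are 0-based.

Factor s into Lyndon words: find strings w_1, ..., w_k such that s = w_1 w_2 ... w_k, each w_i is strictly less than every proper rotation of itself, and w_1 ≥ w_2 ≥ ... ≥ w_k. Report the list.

["d", "bfccfce", "acedcc"]

emit factor 1: 'd' (i=0, period=1)
emit factor 2: 'bfccfce' (i=1, period=7)
emit factor 3: 'acedcc' (i=8, period=6)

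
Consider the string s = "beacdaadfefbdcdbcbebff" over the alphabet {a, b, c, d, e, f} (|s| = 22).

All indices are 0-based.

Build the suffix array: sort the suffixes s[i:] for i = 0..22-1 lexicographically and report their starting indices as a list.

rank | idx | suffix
   0 |   5 | aadfefbdcdbcbebff
   1 |   2 | acdaadfefbdcdbcbebff
   2 |   6 | adfefbdcdbcbebff
   3 |  15 | bcbebff
   4 |  11 | bdcdbcbebff
   5 |   0 | beacdaadfefbdcdbcbebff
   6 |  17 | bebff
   7 |  19 | bff
   8 |  16 | cbebff
   9 |   3 | cdaadfefbdcdbcbebff
  10 |  13 | cdbcbebff
  11 |   4 | daadfefbdcdbcbebff
  12 |  14 | dbcbebff
  13 |  12 | dcdbcbebff
  14 |   7 | dfefbdcdbcbebff
  15 |   1 | eacdaadfefbdcdbcbebff
  16 |  18 | ebff
  17 |   9 | efbdcdbcbebff
  18 |  21 | f
  19 |  10 | fbdcdbcbebff
  20 |   8 | fefbdcdbcbebff
  21 |  20 | ff

[5, 2, 6, 15, 11, 0, 17, 19, 16, 3, 13, 4, 14, 12, 7, 1, 18, 9, 21, 10, 8, 20]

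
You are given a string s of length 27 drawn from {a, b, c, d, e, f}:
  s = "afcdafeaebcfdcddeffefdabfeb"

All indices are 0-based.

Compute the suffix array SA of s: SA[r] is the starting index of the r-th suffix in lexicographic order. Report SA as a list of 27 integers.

[22, 7, 0, 4, 26, 9, 23, 2, 13, 10, 21, 3, 12, 14, 15, 6, 25, 8, 19, 16, 1, 20, 11, 5, 24, 18, 17]

sorted suffixes:
  #0 SA[0]=22  'abfeb'
  #1 SA[1]=7  'aebcfdcddeffefdabfeb'
  #2 SA[2]=0  'afcdafeaebcfdcddeffefdabfeb'
  #3 SA[3]=4  'afeaebcfdcddeffefdabfeb'
  #4 SA[4]=26  'b'
  #5 SA[5]=9  'bcfdcddeffefdabfeb'
  #6 SA[6]=23  'bfeb'
  #7 SA[7]=2  'cdafeaebcfdcddeffefdabfeb'
  #8 SA[8]=13  'cddeffefdabfeb'
  #9 SA[9]=10  'cfdcddeffefdabfeb'
  #10 SA[10]=21  'dabfeb'
  #11 SA[11]=3  'dafeaebcfdcddeffefdabfeb'
  #12 SA[12]=12  'dcddeffefdabfeb'
  #13 SA[13]=14  'ddeffefdabfeb'
  #14 SA[14]=15  'deffefdabfeb'
  #15 SA[15]=6  'eaebcfdcddeffefdabfeb'
  #16 SA[16]=25  'eb'
  #17 SA[17]=8  'ebcfdcddeffefdabfeb'
  #18 SA[18]=19  'efdabfeb'
  #19 SA[19]=16  'effefdabfeb'
  #20 SA[20]=1  'fcdafeaebcfdcddeffefdabfeb'
  #21 SA[21]=20  'fdabfeb'
  #22 SA[22]=11  'fdcddeffefdabfeb'
  #23 SA[23]=5  'feaebcfdcddeffefdabfeb'
  #24 SA[24]=24  'feb'
  #25 SA[25]=18  'fefdabfeb'
  #26 SA[26]=17  'ffefdabfeb'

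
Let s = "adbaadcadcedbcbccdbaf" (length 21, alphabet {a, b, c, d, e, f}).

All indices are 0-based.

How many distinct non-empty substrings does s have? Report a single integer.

rank→(start, suffix):
  0 → (3, 'aadcadcedbcbccdbaf')
  1 → (0, 'adbaadcadcedbcbccdbaf')
  2 → (4, 'adcadcedbcbccdbaf')
  3 → (7, 'adcedbcbccdbaf')
  4 → (19, 'af')
  5 → (2, 'baadcadcedbcbccdbaf')
  6 → (18, 'baf')
  7 → (12, 'bcbccdbaf')
  8 → (14, 'bccdbaf')
  9 → (6, 'cadcedbcbccdbaf')
  10 → (13, 'cbccdbaf')
  11 → (15, 'ccdbaf')
  12 → (16, 'cdbaf')
  13 → (9, 'cedbcbccdbaf')
  14 → (1, 'dbaadcadcedbcbccdbaf')
  15 → (17, 'dbaf')
  16 → (11, 'dbcbccdbaf')
  17 → (5, 'dcadcedbcbccdbaf')
  18 → (8, 'dcedbcbccdbaf')
  19 → (10, 'edbcbccdbaf')
  20 → (20, 'f')

SA = [3, 0, 4, 7, 19, 2, 18, 12, 14, 6, 13, 15, 16, 9, 1, 17, 11, 5, 8, 10, 20]
i: (SA[i-1],SA[i]) lcp shared
  1: (3,0) 1 'a'
  2: (0,4) 2 'ad'
  3: (4,7) 3 'adc'
  4: (7,19) 1 'a'
  5: (19,2) 0 ''
  6: (2,18) 2 'ba'
  7: (18,12) 1 'b'
  8: (12,14) 2 'bc'
  9: (14,6) 0 ''
  10: (6,13) 1 'c'
  11: (13,15) 1 'c'
  12: (15,16) 1 'c'
  13: (16,9) 1 'c'
  14: (9,1) 0 ''
  15: (1,17) 3 'dba'
  16: (17,11) 2 'db'
  17: (11,5) 1 'd'
  18: (5,8) 2 'dc'
  19: (8,10) 0 ''
  20: (10,20) 0 ''

n(n+1)/2 = 21·22/2 = 231
Σ LCP = 0 + 1 + 2 + 3 + 1 + 0 + 2 + 1 + 2 + 0 + 1 + 1 + 1 + 1 + 0 + 3 + 2 + 1 + 2 + 0 + 0 = 24
distinct = 231 − 24 = 207

207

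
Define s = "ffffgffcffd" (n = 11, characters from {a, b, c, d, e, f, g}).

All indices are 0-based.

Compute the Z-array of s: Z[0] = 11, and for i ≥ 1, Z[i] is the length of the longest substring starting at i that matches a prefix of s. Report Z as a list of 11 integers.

Z[0]=11
i=1: i≥r, start 0; Z[1]=3 grow→box=[1,4)
i=2: min(r-i=2, Z[1]=3)=2; Z[2]=2
i=3: min(r-i=1, Z[2]=2)=1; Z[3]=1
i=4: i≥r, start 0; Z[4]=0
i=5: i≥r, start 0; Z[5]=2 grow→box=[5,7)
i=6: min(r-i=1, Z[1]=3)=1; Z[6]=1
i=7: i≥r, start 0; Z[7]=0
i=8: i≥r, start 0; Z[8]=2 grow→box=[8,10)
i=9: min(r-i=1, Z[1]=3)=1; Z[9]=1
i=10: i≥r, start 0; Z[10]=0

[11, 3, 2, 1, 0, 2, 1, 0, 2, 1, 0]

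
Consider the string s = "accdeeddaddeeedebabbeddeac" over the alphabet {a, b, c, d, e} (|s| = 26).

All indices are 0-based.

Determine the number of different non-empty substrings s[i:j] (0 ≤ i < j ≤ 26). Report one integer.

rank | idx | suffix
   0 |  17 | abbeddeac
   1 |  24 | ac
   2 |   0 | accdeeddaddeeedebabbeddeac
   3 |   8 | addeeedebabbeddeac
   4 |  16 | babbeddeac
   5 |  18 | bbeddeac
   6 |  19 | beddeac
   7 |  25 | c
   8 |   1 | ccdeeddaddeeedebabbeddeac
   9 |   2 | cdeeddaddeeedebabbeddeac
  10 |   7 | daddeeedebabbeddeac
  11 |   6 | ddaddeeedebabbeddeac
  12 |  21 | ddeac
  13 |   9 | ddeeedebabbeddeac
  14 |  22 | deac
  15 |  14 | debabbeddeac
  16 |   3 | deeddaddeeedebabbeddeac
  17 |  10 | deeedebabbeddeac
  18 |  23 | eac
  19 |  15 | ebabbeddeac
  20 |   5 | eddaddeeedebabbeddeac
  21 |  20 | eddeac
  22 |  13 | edebabbeddeac
  23 |   4 | eeddaddeeedebabbeddeac
  24 |  12 | eedebabbeddeac
  25 |  11 | eeedebabbeddeac

SA = [17, 24, 0, 8, 16, 18, 19, 25, 1, 2, 7, 6, 21, 9, 22, 14, 3, 10, 23, 15, 5, 20, 13, 4, 12, 11]
rank  pair      lcp
   1  s[17:],s[24:]  1  'a'
   2  s[24:],s[0:]  2  'ac'
   3  s[0:],s[8:]  1  'a'
   4  s[8:],s[16:]  0  ''
   5  s[16:],s[18:]  1  'b'
   6  s[18:],s[19:]  1  'b'
   7  s[19:],s[25:]  0  ''
   8  s[25:],s[1:]  1  'c'
   9  s[1:],s[2:]  1  'c'
  10  s[2:],s[7:]  0  ''
  11  s[7:],s[6:]  1  'd'
  12  s[6:],s[21:]  2  'dd'
  13  s[21:],s[9:]  3  'dde'
  14  s[9:],s[22:]  1  'd'
  15  s[22:],s[14:]  2  'de'
  16  s[14:],s[3:]  2  'de'
  17  s[3:],s[10:]  3  'dee'
  18  s[10:],s[23:]  0  ''
  19  s[23:],s[15:]  1  'e'
  20  s[15:],s[5:]  1  'e'
  21  s[5:],s[20:]  3  'edd'
  22  s[20:],s[13:]  2  'ed'
  23  s[13:],s[4:]  1  'e'
  24  s[4:],s[12:]  3  'eed'
  25  s[12:],s[11:]  2  'ee'

n(n+1)/2 = 26·27/2 = 351
Σ LCP = 0 + 1 + 2 + 1 + 0 + 1 + 1 + 0 + 1 + 1 + 0 + 1 + 2 + 3 + 1 + 2 + 2 + 3 + 0 + 1 + 1 + 3 + 2 + 1 + 3 + 2 = 35
distinct = 351 − 35 = 316

316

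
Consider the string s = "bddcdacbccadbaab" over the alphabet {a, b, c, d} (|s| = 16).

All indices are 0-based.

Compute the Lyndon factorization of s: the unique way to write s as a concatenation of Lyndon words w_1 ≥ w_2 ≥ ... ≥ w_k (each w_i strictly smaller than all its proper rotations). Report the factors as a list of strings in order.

emit factor 1: 'bddcd' (i=0, period=5)
emit factor 2: 'acbccadb' (i=5, period=8)
emit factor 3: 'aab' (i=13, period=3)

["bddcd", "acbccadb", "aab"]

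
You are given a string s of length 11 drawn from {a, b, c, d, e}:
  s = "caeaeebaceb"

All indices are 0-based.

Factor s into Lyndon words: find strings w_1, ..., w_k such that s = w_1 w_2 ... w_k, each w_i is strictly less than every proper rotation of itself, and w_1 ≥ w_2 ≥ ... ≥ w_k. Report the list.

["c", "aeaeeb", "aceb"]

emit factor 1: 'c' (i=0, period=1)
emit factor 2: 'aeaeeb' (i=1, period=6)
emit factor 3: 'aceb' (i=7, period=4)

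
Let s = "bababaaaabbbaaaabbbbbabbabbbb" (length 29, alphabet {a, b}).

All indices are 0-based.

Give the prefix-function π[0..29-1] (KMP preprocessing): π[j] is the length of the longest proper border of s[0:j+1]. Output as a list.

[0, 0, 1, 2, 3, 4, 0, 0, 0, 1, 1, 1, 2, 0, 0, 0, 1, 1, 1, 1, 1, 2, 3, 1, 2, 3, 1, 1, 1]

π[0] = 0
j=1 s[j]='a': π[1]=0 (border '')
j=2 s[j]='b': π[2]=1 (border 'b')
j=3 s[j]='a': π[3]=2 (border 'ba')
j=4 s[j]='b': π[4]=3 (border 'bab')
j=5 s[j]='a': π[5]=4 (border 'baba')
j=6 s[j]='a': k: 4→2→0; π[6]=0 (border '')
j=7 s[j]='a': π[7]=0 (border '')
j=8 s[j]='a': π[8]=0 (border '')
j=9 s[j]='b': π[9]=1 (border 'b')
j=10 s[j]='b': k: 1→0; π[10]=1 (border 'b')
j=11 s[j]='b': k: 1→0; π[11]=1 (border 'b')
j=12 s[j]='a': π[12]=2 (border 'ba')
j=13 s[j]='a': k: 2→0; π[13]=0 (border '')
j=14 s[j]='a': π[14]=0 (border '')
j=15 s[j]='a': π[15]=0 (border '')
j=16 s[j]='b': π[16]=1 (border 'b')
j=17 s[j]='b': k: 1→0; π[17]=1 (border 'b')
j=18 s[j]='b': k: 1→0; π[18]=1 (border 'b')
j=19 s[j]='b': k: 1→0; π[19]=1 (border 'b')
j=20 s[j]='b': k: 1→0; π[20]=1 (border 'b')
j=21 s[j]='a': π[21]=2 (border 'ba')
j=22 s[j]='b': π[22]=3 (border 'bab')
j=23 s[j]='b': k: 3→1→0; π[23]=1 (border 'b')
j=24 s[j]='a': π[24]=2 (border 'ba')
j=25 s[j]='b': π[25]=3 (border 'bab')
j=26 s[j]='b': k: 3→1→0; π[26]=1 (border 'b')
j=27 s[j]='b': k: 1→0; π[27]=1 (border 'b')
j=28 s[j]='b': k: 1→0; π[28]=1 (border 'b')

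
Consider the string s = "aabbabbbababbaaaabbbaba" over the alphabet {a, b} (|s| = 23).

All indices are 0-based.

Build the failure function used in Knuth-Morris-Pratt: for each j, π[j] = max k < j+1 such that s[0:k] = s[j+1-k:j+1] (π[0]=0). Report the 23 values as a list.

[0, 1, 0, 0, 1, 0, 0, 0, 1, 0, 1, 0, 0, 1, 2, 2, 2, 3, 4, 0, 1, 0, 1]

π[0] = 0
j=1 s[j]='a': π[1]=1 (border 'a')
j=2 s[j]='b': k: 1→0; π[2]=0 (border '')
j=3 s[j]='b': π[3]=0 (border '')
j=4 s[j]='a': π[4]=1 (border 'a')
j=5 s[j]='b': k: 1→0; π[5]=0 (border '')
j=6 s[j]='b': π[6]=0 (border '')
j=7 s[j]='b': π[7]=0 (border '')
j=8 s[j]='a': π[8]=1 (border 'a')
j=9 s[j]='b': k: 1→0; π[9]=0 (border '')
j=10 s[j]='a': π[10]=1 (border 'a')
j=11 s[j]='b': k: 1→0; π[11]=0 (border '')
j=12 s[j]='b': π[12]=0 (border '')
j=13 s[j]='a': π[13]=1 (border 'a')
j=14 s[j]='a': π[14]=2 (border 'aa')
j=15 s[j]='a': k: 2→1; π[15]=2 (border 'aa')
j=16 s[j]='a': k: 2→1; π[16]=2 (border 'aa')
j=17 s[j]='b': π[17]=3 (border 'aab')
j=18 s[j]='b': π[18]=4 (border 'aabb')
j=19 s[j]='b': k: 4→0; π[19]=0 (border '')
j=20 s[j]='a': π[20]=1 (border 'a')
j=21 s[j]='b': k: 1→0; π[21]=0 (border '')
j=22 s[j]='a': π[22]=1 (border 'a')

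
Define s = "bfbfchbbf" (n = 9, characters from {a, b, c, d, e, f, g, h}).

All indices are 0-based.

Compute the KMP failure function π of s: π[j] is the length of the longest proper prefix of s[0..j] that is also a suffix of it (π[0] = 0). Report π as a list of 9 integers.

π[0] = 0
j=1 s[j]='f': π[1]=0 (border '')
j=2 s[j]='b': π[2]=1 (border 'b')
j=3 s[j]='f': π[3]=2 (border 'bf')
j=4 s[j]='c': k: 2→0; π[4]=0 (border '')
j=5 s[j]='h': π[5]=0 (border '')
j=6 s[j]='b': π[6]=1 (border 'b')
j=7 s[j]='b': k: 1→0; π[7]=1 (border 'b')
j=8 s[j]='f': π[8]=2 (border 'bf')

[0, 0, 1, 2, 0, 0, 1, 1, 2]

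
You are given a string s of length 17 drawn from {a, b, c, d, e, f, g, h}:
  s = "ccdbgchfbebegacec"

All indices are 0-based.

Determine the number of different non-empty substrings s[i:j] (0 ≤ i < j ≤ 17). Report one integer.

sorted suffixes:
  #0 SA[0]=13  'acec'
  #1 SA[1]=8  'bebegacec'
  #2 SA[2]=10  'begacec'
  #3 SA[3]=3  'bgchfbebegacec'
  #4 SA[4]=16  'c'
  #5 SA[5]=0  'ccdbgchfbebegacec'
  #6 SA[6]=1  'cdbgchfbebegacec'
  #7 SA[7]=14  'cec'
  #8 SA[8]=5  'chfbebegacec'
  #9 SA[9]=2  'dbgchfbebegacec'
  #10 SA[10]=9  'ebegacec'
  #11 SA[11]=15  'ec'
  #12 SA[12]=11  'egacec'
  #13 SA[13]=7  'fbebegacec'
  #14 SA[14]=12  'gacec'
  #15 SA[15]=4  'gchfbebegacec'
  #16 SA[16]=6  'hfbebegacec'

SA = [13, 8, 10, 3, 16, 0, 1, 14, 5, 2, 9, 15, 11, 7, 12, 4, 6]
i: (SA[i-1],SA[i]) lcp shared
  1: (13,8) 0 ''
  2: (8,10) 2 'be'
  3: (10,3) 1 'b'
  4: (3,16) 0 ''
  5: (16,0) 1 'c'
  6: (0,1) 1 'c'
  7: (1,14) 1 'c'
  8: (14,5) 1 'c'
  9: (5,2) 0 ''
  10: (2,9) 0 ''
  11: (9,15) 1 'e'
  12: (15,11) 1 'e'
  13: (11,7) 0 ''
  14: (7,12) 0 ''
  15: (12,4) 1 'g'
  16: (4,6) 0 ''

n(n+1)/2 = 17·18/2 = 153
Σ LCP = 0 + 0 + 2 + 1 + 0 + 1 + 1 + 1 + 1 + 0 + 0 + 1 + 1 + 0 + 0 + 1 + 0 = 10
distinct = 153 − 10 = 143

143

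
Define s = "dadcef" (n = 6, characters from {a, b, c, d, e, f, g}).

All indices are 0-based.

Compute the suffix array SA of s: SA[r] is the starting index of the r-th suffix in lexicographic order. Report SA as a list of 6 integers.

[1, 3, 0, 2, 4, 5]

sorted suffixes:
  #0 SA[0]=1  'adcef'
  #1 SA[1]=3  'cef'
  #2 SA[2]=0  'dadcef'
  #3 SA[3]=2  'dcef'
  #4 SA[4]=4  'ef'
  #5 SA[5]=5  'f'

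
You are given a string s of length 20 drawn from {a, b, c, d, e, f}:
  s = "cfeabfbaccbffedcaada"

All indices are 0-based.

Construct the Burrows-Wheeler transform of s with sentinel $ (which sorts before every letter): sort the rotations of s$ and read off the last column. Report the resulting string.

adcebafacdca$aeffbcfb

rank  rotation               last
    0  $cfeabfbaccbffedcaada  a
    1  a$cfeabfbaccbffedcaad  d
    2  aada$cfeabfbaccbffedc  c
    3  abfbaccbffedcaada$cfe  e
    4  accbffedcaada$cfeabfb  b
    5  ada$cfeabfbaccbffedca  a
    6  baccbffedcaada$cfeabf  f
    7  bfbaccbffedcaada$cfea  a
    8  bffedcaada$cfeabfbacc  c
    9  caada$cfeabfbaccbffed  d
   10  cbffedcaada$cfeabfbac  c
   11  ccbffedcaada$cfeabfba  a
   12  cfeabfbaccbffedcaada$  $
   13  da$cfeabfbaccbffedcaa  a
   14  dcaada$cfeabfbaccbffe  e
   15  eabfbaccbffedcaada$cf  f
   16  edcaada$cfeabfbaccbff  f
   17  fbaccbffedcaada$cfeab  b
   18  feabfbaccbffedcaada$c  c
   19  fedcaada$cfeabfbaccbf  f
   20  ffedcaada$cfeabfbaccb  b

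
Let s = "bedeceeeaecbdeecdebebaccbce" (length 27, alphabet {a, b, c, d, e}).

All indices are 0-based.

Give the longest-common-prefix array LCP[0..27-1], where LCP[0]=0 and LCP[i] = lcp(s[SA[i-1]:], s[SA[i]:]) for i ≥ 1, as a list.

rank→(start, suffix):
  0 → (21, 'accbce')
  1 → (8, 'aecbdeecdebebaccbce')
  2 → (20, 'baccbce')
  3 → (24, 'bce')
  4 → (11, 'bdeecdebebaccbce')
  5 → (18, 'bebaccbce')
  6 → (0, 'bedeceeeaecbdeecdebebaccbce')
  7 → (23, 'cbce')
  8 → (10, 'cbdeecdebebaccbce')
  9 → (22, 'ccbce')
  10 → (15, 'cdebebaccbce')
  11 → (25, 'ce')
  12 → (4, 'ceeeaecbdeecdebebaccbce')
  13 → (16, 'debebaccbce')
  14 → (2, 'deceeeaecbdeecdebebaccbce')
  15 → (12, 'deecdebebaccbce')
  16 → (26, 'e')
  17 → (7, 'eaecbdeecdebebaccbce')
  18 → (19, 'ebaccbce')
  19 → (17, 'ebebaccbce')
  20 → (9, 'ecbdeecdebebaccbce')
  21 → (14, 'ecdebebaccbce')
  22 → (3, 'eceeeaecbdeecdebebaccbce')
  23 → (1, 'edeceeeaecbdeecdebebaccbce')
  24 → (6, 'eeaecbdeecdebebaccbce')
  25 → (13, 'eecdebebaccbce')
  26 → (5, 'eeeaecbdeecdebebaccbce')

SA = [21, 8, 20, 24, 11, 18, 0, 23, 10, 22, 15, 25, 4, 16, 2, 12, 26, 7, 19, 17, 9, 14, 3, 1, 6, 13, 5]
i: (SA[i-1],SA[i]) lcp shared
  1: (21,8) 1 'a'
  2: (8,20) 0 ''
  3: (20,24) 1 'b'
  4: (24,11) 1 'b'
  5: (11,18) 1 'b'
  6: (18,0) 2 'be'
  7: (0,23) 0 ''
  8: (23,10) 2 'cb'
  9: (10,22) 1 'c'
  10: (22,15) 1 'c'
  11: (15,25) 1 'c'
  12: (25,4) 2 'ce'
  13: (4,16) 0 ''
  14: (16,2) 2 'de'
  15: (2,12) 2 'de'
  16: (12,26) 0 ''
  17: (26,7) 1 'e'
  18: (7,19) 1 'e'
  19: (19,17) 2 'eb'
  20: (17,9) 1 'e'
  21: (9,14) 2 'ec'
  22: (14,3) 2 'ec'
  23: (3,1) 1 'e'
  24: (1,6) 1 'e'
  25: (6,13) 2 'ee'
  26: (13,5) 2 'ee'

[0, 1, 0, 1, 1, 1, 2, 0, 2, 1, 1, 1, 2, 0, 2, 2, 0, 1, 1, 2, 1, 2, 2, 1, 1, 2, 2]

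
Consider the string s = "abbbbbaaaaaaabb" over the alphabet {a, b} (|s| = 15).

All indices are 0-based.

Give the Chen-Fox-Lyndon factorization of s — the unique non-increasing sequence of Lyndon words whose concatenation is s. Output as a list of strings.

emit factor 1: 'abbbbb' (i=0, period=6)
emit factor 2: 'aaaaaaabb' (i=6, period=9)

["abbbbb", "aaaaaaabb"]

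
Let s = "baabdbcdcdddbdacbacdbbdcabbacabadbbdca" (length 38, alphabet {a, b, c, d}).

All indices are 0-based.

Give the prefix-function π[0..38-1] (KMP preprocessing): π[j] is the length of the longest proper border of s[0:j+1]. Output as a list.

π[0] = 0
j=1 s[j]='a': π[1]=0 (border '')
j=2 s[j]='a': π[2]=0 (border '')
j=3 s[j]='b': π[3]=1 (border 'b')
j=4 s[j]='d': k: 1→0; π[4]=0 (border '')
j=5 s[j]='b': π[5]=1 (border 'b')
j=6 s[j]='c': k: 1→0; π[6]=0 (border '')
j=7 s[j]='d': π[7]=0 (border '')
j=8 s[j]='c': π[8]=0 (border '')
j=9 s[j]='d': π[9]=0 (border '')
j=10 s[j]='d': π[10]=0 (border '')
j=11 s[j]='d': π[11]=0 (border '')
j=12 s[j]='b': π[12]=1 (border 'b')
j=13 s[j]='d': k: 1→0; π[13]=0 (border '')
j=14 s[j]='a': π[14]=0 (border '')
j=15 s[j]='c': π[15]=0 (border '')
j=16 s[j]='b': π[16]=1 (border 'b')
j=17 s[j]='a': π[17]=2 (border 'ba')
j=18 s[j]='c': k: 2→0; π[18]=0 (border '')
j=19 s[j]='d': π[19]=0 (border '')
j=20 s[j]='b': π[20]=1 (border 'b')
j=21 s[j]='b': k: 1→0; π[21]=1 (border 'b')
j=22 s[j]='d': k: 1→0; π[22]=0 (border '')
j=23 s[j]='c': π[23]=0 (border '')
j=24 s[j]='a': π[24]=0 (border '')
j=25 s[j]='b': π[25]=1 (border 'b')
j=26 s[j]='b': k: 1→0; π[26]=1 (border 'b')
j=27 s[j]='a': π[27]=2 (border 'ba')
j=28 s[j]='c': k: 2→0; π[28]=0 (border '')
j=29 s[j]='a': π[29]=0 (border '')
j=30 s[j]='b': π[30]=1 (border 'b')
j=31 s[j]='a': π[31]=2 (border 'ba')
j=32 s[j]='d': k: 2→0; π[32]=0 (border '')
j=33 s[j]='b': π[33]=1 (border 'b')
j=34 s[j]='b': k: 1→0; π[34]=1 (border 'b')
j=35 s[j]='d': k: 1→0; π[35]=0 (border '')
j=36 s[j]='c': π[36]=0 (border '')
j=37 s[j]='a': π[37]=0 (border '')

[0, 0, 0, 1, 0, 1, 0, 0, 0, 0, 0, 0, 1, 0, 0, 0, 1, 2, 0, 0, 1, 1, 0, 0, 0, 1, 1, 2, 0, 0, 1, 2, 0, 1, 1, 0, 0, 0]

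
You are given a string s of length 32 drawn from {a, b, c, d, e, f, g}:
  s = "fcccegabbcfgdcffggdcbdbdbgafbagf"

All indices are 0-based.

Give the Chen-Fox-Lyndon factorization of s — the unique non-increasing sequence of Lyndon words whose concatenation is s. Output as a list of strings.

emit factor 1: 'f' (i=0, period=1)
emit factor 2: 'ccceg' (i=1, period=5)
emit factor 3: 'abbcfgdcffggdcbdbdbgafbagf' (i=6, period=26)

["f", "ccceg", "abbcfgdcffggdcbdbdbgafbagf"]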